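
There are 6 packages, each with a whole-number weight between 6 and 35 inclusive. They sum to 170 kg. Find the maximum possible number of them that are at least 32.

With k values at 32 or above and the rest at least 6, the sum is at least 36 + 26k.
Since the sum is 170, we need 26k ≤ 134, i.e. k ≤ 5.
k = 5 is achieved by 5 values at 32 and 1 at 6, total 166; add 4 to one value (staying below 32) to reach 170.

5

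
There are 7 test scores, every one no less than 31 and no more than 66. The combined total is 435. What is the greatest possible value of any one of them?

66

To make one score as large as possible, make the other 6 as small as possible.
The other 6 contribute at least 6 × 31 = 186, leaving at most 435 − 186 = 249.
But each score is capped at 66, so the maximum is 66.
Achievable: one at 66 and the other 6 totalling 369, which fits since 6 × 31 ≤ 369 ≤ 6 × 66.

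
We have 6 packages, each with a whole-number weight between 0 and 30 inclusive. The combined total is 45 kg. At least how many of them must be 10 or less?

If only k of them are at most 10, the other 6 − k are at least 11, so the total is at least (6 − k)·11 + k·0.
This is ≤ 45, so (6 − k)·11 + 0k ≤ 45, which gives k ≥ 2.
Exactly 2 works: 2 values at 0 and 4 at 11 total 44; raise one of the low values by 1 (still ≤ 10) to hit 45.

2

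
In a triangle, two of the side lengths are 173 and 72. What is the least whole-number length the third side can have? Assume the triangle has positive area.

102

The third side must exceed |173 − 72| = 101.
The smallest integer above 101 is 102.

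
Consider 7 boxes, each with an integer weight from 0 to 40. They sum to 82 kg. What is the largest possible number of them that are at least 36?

With k values at 36 or above and the rest at least 0, the sum is at least 0 + 36k.
Since the sum is 82, we need 36k ≤ 82, i.e. k ≤ 2.
k = 2 is achieved by 2 values at 36 and 5 at 0, total 72; add 10 to one value (staying below 36) to reach 82.

2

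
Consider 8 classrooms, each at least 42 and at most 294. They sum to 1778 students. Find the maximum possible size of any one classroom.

To make one classroom as large as possible, make the other 7 as small as possible.
The other 7 contribute at least 7 × 42 = 294, leaving at most 1778 − 294 = 1484.
But each classroom is capped at 294, so the maximum is 294.
Achievable: one at 294 and the other 7 totalling 1484, which fits since 7 × 42 ≤ 1484 ≤ 7 × 294.

294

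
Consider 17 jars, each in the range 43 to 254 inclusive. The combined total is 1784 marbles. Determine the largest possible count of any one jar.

Maximizing one value means minimizing the remaining 16.
The other 16 contribute at least 16 × 43 = 688, leaving at most 1784 − 688 = 1096.
But each jar is capped at 254, so the maximum is 254.
Achievable: one at 254 and the other 16 totalling 1530, which fits since 16 × 43 ≤ 1530 ≤ 16 × 254.

254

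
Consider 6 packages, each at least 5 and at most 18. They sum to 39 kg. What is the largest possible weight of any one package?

14

Maximizing one value means minimizing the remaining 5.
The other 5 contribute at least 5 × 5 = 25, leaving at most 39 − 25 = 14.
Since 14 ≤ 18, this is achievable: one at 14 and 5 at 5.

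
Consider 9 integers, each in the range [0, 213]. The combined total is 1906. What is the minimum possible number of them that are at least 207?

8

Each value short of 207 is at most 206, costing at least 213 − 206 = 7 against the maximum total of 1917.
We can afford to lose at most 1917 − 1906 = 11, so at most ⌊11/7⌋ = 1 fall short, and at least 8 are ≥ 207.
Exactly 8 works: 8 values at 213 and 1 at 206 total 1910; lower one of the high values by 4 (still ≥ 207) to hit 1906.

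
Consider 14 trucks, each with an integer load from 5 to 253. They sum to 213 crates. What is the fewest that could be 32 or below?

9

Let j be the number exceeding 32. Then the total is ≥ 33·j + 5·(14 − j) = 70 + 28j.
So 28j ≤ 143 and j ≤ 5; hence at least 14 − 5 = 9 are ≤ 32.
Exactly 9 works: 9 values at 5 and 5 at 33 total 210; raise one of the low values by 3 (still ≤ 32) to hit 213.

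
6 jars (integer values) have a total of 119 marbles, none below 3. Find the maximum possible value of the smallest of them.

19

The average is 119/6 < 20, so some value is ≤ 19.
Equality holds with 1 value of 19 and 5 values of 20.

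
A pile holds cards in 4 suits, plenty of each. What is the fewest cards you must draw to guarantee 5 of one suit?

17

You could draw 4 of every suit without reaching 5 of any — 16 in all.
One more forces 5 of some suit, so 16 + 1 = 17.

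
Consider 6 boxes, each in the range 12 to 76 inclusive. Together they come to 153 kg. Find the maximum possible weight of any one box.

Maximizing one value means minimizing the remaining 5.
The other 5 contribute at least 5 × 12 = 60, leaving at most 153 − 60 = 93.
But each box is capped at 76, so the maximum is 76.
Achievable: one at 76 and the other 5 totalling 77, which fits since 5 × 12 ≤ 77 ≤ 5 × 76.

76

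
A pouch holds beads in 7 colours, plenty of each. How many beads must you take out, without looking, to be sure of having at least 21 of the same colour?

141

In the worst case you draw 20 of each of the 7 colours: 7 × 20 = 140.
One more forces 21 of some colour, so 140 + 1 = 141.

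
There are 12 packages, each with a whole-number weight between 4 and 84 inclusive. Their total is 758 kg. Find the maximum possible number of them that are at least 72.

10

With k values at 72 or above and the rest at least 4, the sum is at least 48 + 68k.
Since the sum is 758, we need 68k ≤ 710, i.e. k ≤ 10.
k = 10 is achieved by 10 values at 72 and 2 at 4, total 728; add 30 to one value (staying below 72) to reach 758.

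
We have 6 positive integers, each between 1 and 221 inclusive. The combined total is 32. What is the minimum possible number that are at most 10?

4

Let j be the number exceeding 10. Then the total is ≥ 11·j + 1·(6 − j) = 6 + 10j.
So 10j ≤ 26 and j ≤ 2; hence at least 6 − 2 = 4 are ≤ 10.
Exactly 4 works: 4 values at 1 and 2 at 11 total 26; raise one of the low values by 6 (still ≤ 10) to hit 32.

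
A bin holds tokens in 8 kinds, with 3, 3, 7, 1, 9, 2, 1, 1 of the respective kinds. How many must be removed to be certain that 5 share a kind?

In the worst case you take as many as possible of each kind without reaching 5: 3 + 3 + 4 + 1 + 4 + 2 + 1 + 1 = 19.
The next one must give 5 of some kind, so 19 + 1 = 20.

20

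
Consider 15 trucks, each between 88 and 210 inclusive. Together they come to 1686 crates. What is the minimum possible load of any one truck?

To make one truck as small as possible, make the other 14 as large as possible.
The other 14 can take up 14 × 210 = 2940 ≥ 1686 − 88, so one truck can sit at its floor of 88.
Achievable: one at 88 and the other 14 totalling 1598, which fits since 14 × 88 ≤ 1598 ≤ 14 × 210.

88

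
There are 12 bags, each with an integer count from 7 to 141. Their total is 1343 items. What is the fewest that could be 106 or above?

3

Each value short of 106 is at most 105, costing at least 141 − 105 = 36 against the maximum total of 1692.
We can afford to lose at most 1692 − 1343 = 349, so at most ⌊349/36⌋ = 9 fall short, and at least 3 are ≥ 106.
Exactly 3 works: 3 values at 141 and 9 at 105 total 1368; lower one of the high values by 25 (still ≥ 106) to hit 1343.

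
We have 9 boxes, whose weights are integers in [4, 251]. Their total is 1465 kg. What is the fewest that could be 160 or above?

Each value short of 160 is at most 159, costing at least 251 − 159 = 92 against the maximum total of 2259.
We can afford to lose at most 2259 − 1465 = 794, so at most ⌊794/92⌋ = 8 fall short, and at least 1 are ≥ 160.
Exactly 1 works: 1 value at 251 and 8 at 159 total 1523; lower one of the high values by 58 (still ≥ 160) to hit 1465.

1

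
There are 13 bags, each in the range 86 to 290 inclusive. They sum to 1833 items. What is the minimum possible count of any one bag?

86

Minimizing one value means maximizing the remaining 12.
The other 12 can take up 12 × 290 = 3480 ≥ 1833 − 86, so one bag can sit at its floor of 86.
Achievable: one at 86 and the other 12 totalling 1747, which fits since 12 × 86 ≤ 1747 ≤ 12 × 290.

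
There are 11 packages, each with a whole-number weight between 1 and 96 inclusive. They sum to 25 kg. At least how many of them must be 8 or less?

Each value above 8 is at least 9, contributing at least 9 − 1 = 8 above the floor 1.
The sum exceeds the floor total 11 by 14, so at most ⌊14/8⌋ = 1 exceed 8, and at least 10 are ≤ 8.
Exactly 10 works: 10 values at 1 and 1 at 9 total 19; raise one of the low values by 6 (still ≤ 8) to hit 25.

10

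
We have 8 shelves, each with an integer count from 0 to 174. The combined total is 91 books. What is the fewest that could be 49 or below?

Let j be the number exceeding 49. Then the total is ≥ 50·j + 0·(8 − j) = 0 + 50j.
So 50j ≤ 91 and j ≤ 1; hence at least 8 − 1 = 7 are ≤ 49.
Exactly 7 works: 7 values at 0 and 1 at 50 total 50; raise one of the low values by 41 (still ≤ 49) to hit 91.

7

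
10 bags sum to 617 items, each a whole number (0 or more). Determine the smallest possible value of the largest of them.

62

Some value must be at least ⌈617/10⌉ = 62, since 10 × 61 = 610 < 617.
Taking 3 copies of 61 and 7 copies of 62 gives exactly 617, so 62 is attained.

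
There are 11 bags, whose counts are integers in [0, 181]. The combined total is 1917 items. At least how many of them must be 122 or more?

If only k of them are at least 122, the other 11 − k are at most 121, so the total is at most k·181 + (11 − k)·121.
This must reach 1917, so k·181 + (11 − k)·121 ≥ 1917, giving k ≥ 10.
Exactly 10 works: 10 values at 181 and 1 at 121 total 1931; lower one of the high values by 14 (still ≥ 122) to hit 1917.

10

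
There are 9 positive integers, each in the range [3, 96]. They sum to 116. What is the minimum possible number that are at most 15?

Each value above 15 is at least 16, contributing at least 16 − 3 = 13 above the floor 3.
The sum exceeds the floor total 27 by 89, so at most ⌊89/13⌋ = 6 exceed 15, and at least 3 are ≤ 15.
Exactly 3 works: 3 values at 3 and 6 at 16 total 105; raise one of the low values by 11 (still ≤ 15) to hit 116.

3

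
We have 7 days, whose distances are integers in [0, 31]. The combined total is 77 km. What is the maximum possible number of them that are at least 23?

If k of the values are ≥ 23, the total is ≥ 23k + 0(7 − k).
Setting 23k + 0(7 − k) ≤ 77 gives 23k ≤ 77, so k ≤ 3.
k = 3 is achieved by 3 values at 23 and 4 at 0, total 69; add 8 to one value (staying below 23) to reach 77.

3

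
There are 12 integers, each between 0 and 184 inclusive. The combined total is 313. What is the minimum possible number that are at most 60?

7

Let j be the number exceeding 60. Then the total is ≥ 61·j + 0·(12 − j) = 0 + 61j.
So 61j ≤ 313 and j ≤ 5; hence at least 12 − 5 = 7 are ≤ 60.
Exactly 7 works: 7 values at 0 and 5 at 61 total 305; raise one of the low values by 8 (still ≤ 60) to hit 313.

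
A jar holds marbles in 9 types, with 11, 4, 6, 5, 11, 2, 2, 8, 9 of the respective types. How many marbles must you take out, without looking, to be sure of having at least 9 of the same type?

52

In the worst case you take as many as possible of each type without reaching 9: 8 + 4 + 6 + 5 + 8 + 2 + 2 + 8 + 8 = 51.
The next one must give 9 of some type, so 51 + 1 = 52.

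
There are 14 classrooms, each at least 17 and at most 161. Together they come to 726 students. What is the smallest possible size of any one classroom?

17

To make one classroom as small as possible, make the other 13 as large as possible.
The other 13 can take up 13 × 161 = 2093 ≥ 726 − 17, so one classroom can sit at its floor of 17.
Achievable: one at 17 and the other 13 totalling 709, which fits since 13 × 17 ≤ 709 ≤ 13 × 161.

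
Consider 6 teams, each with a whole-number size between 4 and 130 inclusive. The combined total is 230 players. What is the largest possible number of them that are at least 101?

If k of the values are ≥ 101, the total is ≥ 101k + 4(6 − k).
Setting 101k + 4(6 − k) ≤ 230 gives 97k ≤ 206, so k ≤ 2.
k = 2 is achieved by 2 values at 101 and 4 at 4, total 218; add 12 to one value (staying below 101) to reach 230.

2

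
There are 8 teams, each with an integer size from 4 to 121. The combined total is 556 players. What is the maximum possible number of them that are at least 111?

4

Suppose k of them are at least 111. Those contribute at least 111 each and the other 8 − k at least 4 each.
So the total is at least 111k + 4(8 − k) = 32 + 107k. This must be ≤ 556, giving k ≤ 4.
k = 4 is achieved by 4 values at 111 and 4 at 4, total 460; add 96 to one value (staying below 111) to reach 556.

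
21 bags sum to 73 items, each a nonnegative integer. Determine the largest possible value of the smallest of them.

3

The 21 values sum to 73, so their minimum is at most ⌊73/21⌋ = 3.
Equality holds with 11 values of 3 and 10 values of 4.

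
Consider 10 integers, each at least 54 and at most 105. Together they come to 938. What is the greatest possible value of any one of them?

To make one integer as large as possible, make the other 9 as small as possible.
The other 9 contribute at least 9 × 54 = 486, leaving at most 938 − 486 = 452.
But each integer is capped at 105, so the maximum is 105.
Achievable: one at 105 and the other 9 totalling 833, which fits since 9 × 54 ≤ 833 ≤ 9 × 105.

105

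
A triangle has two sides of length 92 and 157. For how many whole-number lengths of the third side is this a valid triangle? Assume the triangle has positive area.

183

The triangle inequality gives |92 − 157| < c < 92 + 157, i.e. 65 < c < 249.
So c can be any integer from 66 to 248: 183 values.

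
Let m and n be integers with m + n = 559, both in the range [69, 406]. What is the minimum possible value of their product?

62118

mn = m(559 − m) is concave in m, so over [153, 406] it is minimized at an endpoint.
The extreme feasible split is m = 153, n = 406, giving mn = 62118.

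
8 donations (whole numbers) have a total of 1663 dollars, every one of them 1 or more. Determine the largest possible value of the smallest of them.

207

The 8 values sum to 1663, so their minimum is at most ⌊1663/8⌋ = 207.
Taking 1 copy of 207 and 7 copies of 208 gives exactly 1663, so 207 is attained.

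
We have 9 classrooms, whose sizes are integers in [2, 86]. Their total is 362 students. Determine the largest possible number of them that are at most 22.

6

Each value at 22 or below falls at least 86 − 22 = 64 short of the ceiling 86.
The ceiling total is 9 × 86 = 774, and we need 362, so at most ⌊(774 − 362)/64⌋ = 6 can be that low.
k = 6 is achieved by 6 values at 22 and 3 at 86, total 390; lower one of the 86's by 28 (still > 22) to reach 362.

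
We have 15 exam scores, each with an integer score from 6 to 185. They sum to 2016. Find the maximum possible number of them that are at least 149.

13

If k of the values are ≥ 149, the total is ≥ 149k + 6(15 − k).
Setting 149k + 6(15 − k) ≤ 2016 gives 143k ≤ 1926, so k ≤ 13.
k = 13 is achieved by 13 values at 149 and 2 at 6, total 1949; add 67 to one value (staying below 149) to reach 2016.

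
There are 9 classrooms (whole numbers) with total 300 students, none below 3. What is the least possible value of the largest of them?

The average is 300/9 > 33, so not all 9 can be 33 or less; the largest is ≥ 34.
Taking 6 copies of 33 and 3 copies of 34 gives exactly 300, so 34 is attained.

34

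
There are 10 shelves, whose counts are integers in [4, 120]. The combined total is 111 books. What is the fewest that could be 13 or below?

Each value above 13 is at least 14, contributing at least 14 − 4 = 10 above the floor 4.
The sum exceeds the floor total 40 by 71, so at most ⌊71/10⌋ = 7 exceed 13, and at least 3 are ≤ 13.
Exactly 3 works: 3 values at 4 and 7 at 14 total 110; raise one of the low values by 1 (still ≤ 13) to hit 111.

3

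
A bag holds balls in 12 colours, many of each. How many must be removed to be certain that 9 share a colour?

97

You could draw 8 of every colour without reaching 9 of any — 96 in all.
One more forces 9 of some colour, so 96 + 1 = 97.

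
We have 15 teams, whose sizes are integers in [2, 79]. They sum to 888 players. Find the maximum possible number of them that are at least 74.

If k of the values are ≥ 74, the total is ≥ 74k + 2(15 − k).
Setting 74k + 2(15 − k) ≤ 888 gives 72k ≤ 858, so k ≤ 11.
k = 11 is achieved by 11 values at 74 and 4 at 2, total 822; add 66 to one value (staying below 74) to reach 888.

11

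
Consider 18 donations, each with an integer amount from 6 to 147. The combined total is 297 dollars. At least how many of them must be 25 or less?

9

Let j be the number exceeding 25. Then the total is ≥ 26·j + 6·(18 − j) = 108 + 20j.
So 20j ≤ 189 and j ≤ 9; hence at least 18 − 9 = 9 are ≤ 25.
Exactly 9 works: 9 values at 6 and 9 at 26 total 288; raise one of the low values by 9 (still ≤ 25) to hit 297.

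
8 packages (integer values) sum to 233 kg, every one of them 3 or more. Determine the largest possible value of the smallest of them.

29

If every one of the 8 were at least 30, the total would be at least 8 × 30 = 240 > 233.
Taking 7 copies of 29 and 1 copy of 30 gives exactly 233, so 29 is attained.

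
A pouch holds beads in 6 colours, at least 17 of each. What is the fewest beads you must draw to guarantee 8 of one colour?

43

In the worst case you draw 7 of each of the 6 colours: 6 × 7 = 42.
One more forces 8 of some colour, so 42 + 1 = 43.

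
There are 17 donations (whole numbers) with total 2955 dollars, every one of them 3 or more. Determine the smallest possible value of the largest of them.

174

Some value must be at least ⌈2955/17⌉ = 174, since 17 × 173 = 2941 < 2955.
Taking 3 copies of 173 and 14 copies of 174 gives exactly 2955, so 174 is attained.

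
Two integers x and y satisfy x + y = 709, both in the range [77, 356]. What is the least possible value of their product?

Since x + y is fixed, pushing one of them to its bound minimizes the product.
At the endpoint x = 353, y = 709 − 353 = 356, so xy = 353 × 356 = 125668.

125668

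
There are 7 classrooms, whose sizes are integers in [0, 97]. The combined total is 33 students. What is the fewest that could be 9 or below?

Each value above 9 is at least 10, contributing at least 10 − 0 = 10 above the floor 0.
The sum exceeds the floor total 0 by 33, so at most ⌊33/10⌋ = 3 exceed 9, and at least 4 are ≤ 9.
Exactly 4 works: 4 values at 0 and 3 at 10 total 30; raise one of the low values by 3 (still ≤ 9) to hit 33.

4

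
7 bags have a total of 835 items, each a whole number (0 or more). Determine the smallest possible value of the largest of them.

The average is 835/7 > 119, so not all 7 can be 119 or less; the largest is ≥ 120.
Taking 5 copies of 119 and 2 copies of 120 gives exactly 835, so 120 is attained.

120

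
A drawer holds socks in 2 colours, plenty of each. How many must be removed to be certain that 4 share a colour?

7

In the worst case you draw 3 of each of the 2 colours: 2 × 3 = 6.
One more forces 4 of some colour, so 6 + 1 = 7.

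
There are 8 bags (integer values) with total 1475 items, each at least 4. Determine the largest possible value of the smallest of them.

184

If every one of the 8 were at least 185, the total would be at least 8 × 185 = 1480 > 1475.
Achievable: 5 of them at 184 and 3 at 185 total 1475.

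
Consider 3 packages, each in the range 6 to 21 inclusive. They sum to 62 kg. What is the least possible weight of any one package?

Minimizing one value means maximizing the remaining 2.
The other 2 contribute at most 2 × 21 = 42, leaving at least 62 − 42 = 20.
Since 20 ≥ 6, this is achievable: one at 20 and 2 at 21.

20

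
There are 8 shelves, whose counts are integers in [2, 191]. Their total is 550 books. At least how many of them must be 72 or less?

Let j be the number exceeding 72. Then the total is ≥ 73·j + 2·(8 − j) = 16 + 71j.
So 71j ≤ 534 and j ≤ 7; hence at least 8 − 7 = 1 are ≤ 72.
Exactly 1 works: 1 value at 2 and 7 at 73 total 513; raise one of the low values by 37 (still ≤ 72) to hit 550.

1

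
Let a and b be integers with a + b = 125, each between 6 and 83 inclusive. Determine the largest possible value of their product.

ab = a(125 − a) is maximized when a is as near 125/2 as the bounds allow.
Taking a = 62 and b = 63 (both in [6, 83]) gives ab = 3906.

3906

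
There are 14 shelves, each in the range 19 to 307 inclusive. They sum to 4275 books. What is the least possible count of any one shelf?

284

Minimizing one value means maximizing the remaining 13.
The other 13 contribute at most 13 × 307 = 3991, leaving at least 4275 − 3991 = 284.
Since 284 ≥ 19, this is achievable: one at 284 and 13 at 307.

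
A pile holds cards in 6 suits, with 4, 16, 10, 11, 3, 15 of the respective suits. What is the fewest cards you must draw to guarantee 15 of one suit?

In the worst case you take as many as possible of each suit without reaching 15: 4 + 14 + 10 + 11 + 3 + 14 = 56.
The next one must give 15 of some suit, so 56 + 1 = 57.

57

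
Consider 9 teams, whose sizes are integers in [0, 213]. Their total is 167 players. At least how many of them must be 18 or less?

Each value above 18 is at least 19, contributing at least 19 − 0 = 19 above the floor 0.
The sum exceeds the floor total 0 by 167, so at most ⌊167/19⌋ = 8 exceed 18, and at least 1 are ≤ 18.
Exactly 1 works: 1 value at 0 and 8 at 19 total 152; raise one of the low values by 15 (still ≤ 18) to hit 167.

1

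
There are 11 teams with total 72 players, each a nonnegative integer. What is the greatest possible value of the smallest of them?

6

The average is 72/11 < 7, so some value is ≤ 6.
Equality holds with 5 values of 6 and 6 values of 7.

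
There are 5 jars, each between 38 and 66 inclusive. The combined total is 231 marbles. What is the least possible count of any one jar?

To make one jar as small as possible, make the other 4 as large as possible.
The other 4 can take up 4 × 66 = 264 ≥ 231 − 38, so one jar can sit at its floor of 38.
Achievable: one at 38 and the other 4 totalling 193, which fits since 4 × 38 ≤ 193 ≤ 4 × 66.

38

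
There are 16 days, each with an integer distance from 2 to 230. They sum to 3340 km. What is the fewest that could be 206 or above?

3

Suppose at most 16 − j of them reach 206; then j values are ≤ 205 and the rest ≤ 230.
The total is then ≤ 205·j + 230·(16 − j) = 3680 − 25j. For this to be ≥ 3340 we need j ≤ 13, so at least 16 − 13 = 3 must reach 206.
Exactly 3 works: 3 values at 230 and 13 at 205 total 3355; lower one of the high values by 15 (still ≥ 206) to hit 3340.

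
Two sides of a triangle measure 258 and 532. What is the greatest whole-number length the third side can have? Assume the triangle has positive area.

The third side must be less than 258 + 532 = 790.
The largest integer below 790 is 789.

789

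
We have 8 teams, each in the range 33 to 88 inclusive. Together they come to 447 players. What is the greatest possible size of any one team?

88

Maximizing one value means minimizing the remaining 7.
The other 7 contribute at least 7 × 33 = 231, leaving at most 447 − 231 = 216.
But each team is capped at 88, so the maximum is 88.
Achievable: one at 88 and the other 7 totalling 359, which fits since 7 × 33 ≤ 359 ≤ 7 × 88.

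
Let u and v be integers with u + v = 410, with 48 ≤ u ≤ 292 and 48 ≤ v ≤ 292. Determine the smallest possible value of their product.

34456

For a fixed sum, uv is smallest when u and v are as far apart as possible.
At the endpoint u = 118, v = 410 − 118 = 292, so uv = 118 × 292 = 34456.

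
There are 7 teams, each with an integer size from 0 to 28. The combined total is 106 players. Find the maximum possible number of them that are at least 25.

With k values at 25 or above and the rest at least 0, the sum is at least 0 + 25k.
Since the sum is 106, we need 25k ≤ 106, i.e. k ≤ 4.
k = 4 is achieved by 4 values at 25 and 3 at 0, total 100; add 6 to one value (staying below 25) to reach 106.

4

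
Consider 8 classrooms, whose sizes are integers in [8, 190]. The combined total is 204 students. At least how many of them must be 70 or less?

6

Each value above 70 is at least 71, contributing at least 71 − 8 = 63 above the floor 8.
The sum exceeds the floor total 64 by 140, so at most ⌊140/63⌋ = 2 exceed 70, and at least 6 are ≤ 70.
Exactly 6 works: 6 values at 8 and 2 at 71 total 190; raise one of the low values by 14 (still ≤ 70) to hit 204.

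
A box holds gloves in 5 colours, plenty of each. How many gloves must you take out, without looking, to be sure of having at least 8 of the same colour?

In the worst case you draw 7 of each of the 5 colours: 5 × 7 = 35.
One more forces 8 of some colour, so 35 + 1 = 36.

36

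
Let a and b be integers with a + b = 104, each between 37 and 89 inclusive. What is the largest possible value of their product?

2704

With a + b fixed, ab peaks when the two are closest together.
Taking a = 52 and b = 52 (both in [37, 89]) gives ab = 2704.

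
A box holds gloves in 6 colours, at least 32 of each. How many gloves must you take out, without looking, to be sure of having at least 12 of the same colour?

You could draw 11 of every colour without reaching 12 of any — 66 in all.
One more forces 12 of some colour, so 66 + 1 = 67.

67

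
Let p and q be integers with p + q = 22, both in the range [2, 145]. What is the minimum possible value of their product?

pq = p(22 − p) is concave in p, so over [2, 20] it is minimized at an endpoint.
At the endpoint p = 2, q = 22 − 2 = 20, so pq = 2 × 20 = 40.

40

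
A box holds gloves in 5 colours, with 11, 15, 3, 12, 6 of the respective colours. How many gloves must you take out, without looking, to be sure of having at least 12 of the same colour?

43

In the worst case you take as many as possible of each colour without reaching 12: 11 + 11 + 3 + 11 + 6 = 42.
The next one must give 12 of some colour, so 42 + 1 = 43.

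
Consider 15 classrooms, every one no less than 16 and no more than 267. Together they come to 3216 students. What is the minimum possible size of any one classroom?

Minimizing one value means maximizing the remaining 14.
The other 14 can take up 14 × 267 = 3738 ≥ 3216 − 16, so one classroom can sit at its floor of 16.
Achievable: one at 16 and the other 14 totalling 3200, which fits since 14 × 16 ≤ 3200 ≤ 14 × 267.

16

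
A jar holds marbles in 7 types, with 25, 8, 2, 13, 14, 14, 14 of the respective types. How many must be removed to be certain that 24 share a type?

89

In the worst case you take as many as possible of each type without reaching 24: 23 + 8 + 2 + 13 + 14 + 14 + 14 = 88.
The next one must give 24 of some type, so 88 + 1 = 89.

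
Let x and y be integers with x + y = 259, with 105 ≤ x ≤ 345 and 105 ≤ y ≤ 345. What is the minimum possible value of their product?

16170

xy = x(259 − x) is concave in x, so over [105, 154] it is minimized at an endpoint.
The extreme feasible split is x = 105, y = 154, giving xy = 16170.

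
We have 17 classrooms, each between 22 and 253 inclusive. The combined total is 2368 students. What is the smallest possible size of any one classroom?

22

To make one classroom as small as possible, make the other 16 as large as possible.
The other 16 can take up 16 × 253 = 4048 ≥ 2368 − 22, so one classroom can sit at its floor of 22.
Achievable: one at 22 and the other 16 totalling 2346, which fits since 16 × 22 ≤ 2346 ≤ 16 × 253.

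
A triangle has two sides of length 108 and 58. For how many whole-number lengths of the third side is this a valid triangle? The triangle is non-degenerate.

The triangle inequality gives |108 − 58| < c < 108 + 58, i.e. 50 < c < 166.
So c can be any integer from 51 to 165: 115 values.

115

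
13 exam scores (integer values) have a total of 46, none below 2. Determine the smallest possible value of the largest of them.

4

Some value must be at least ⌈46/13⌉ = 4, since 13 × 3 = 39 < 46.
Equality holds with 7 values of 4 and 6 values of 3.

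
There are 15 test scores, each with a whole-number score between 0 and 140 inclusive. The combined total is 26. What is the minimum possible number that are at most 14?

14

Each value above 14 is at least 15, contributing at least 15 − 0 = 15 above the floor 0.
The sum exceeds the floor total 0 by 26, so at most ⌊26/15⌋ = 1 exceed 14, and at least 14 are ≤ 14.
Exactly 14 works: 14 values at 0 and 1 at 15 total 15; raise one of the low values by 11 (still ≤ 14) to hit 26.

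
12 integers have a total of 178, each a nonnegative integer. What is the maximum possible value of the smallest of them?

The 12 values sum to 178, so their minimum is at most ⌊178/12⌋ = 14.
Achievable: 2 of them at 14 and 10 at 15 total 178.

14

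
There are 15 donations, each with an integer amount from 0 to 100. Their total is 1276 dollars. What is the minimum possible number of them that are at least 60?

Suppose at most 15 − j of them reach 60; then j values are ≤ 59 and the rest ≤ 100.
The total is then ≤ 59·j + 100·(15 − j) = 1500 − 41j. For this to be ≥ 1276 we need j ≤ 5, so at least 15 − 5 = 10 must reach 60.
Exactly 10 works: 10 values at 100 and 5 at 59 total 1295; lower one of the high values by 19 (still ≥ 60) to hit 1276.

10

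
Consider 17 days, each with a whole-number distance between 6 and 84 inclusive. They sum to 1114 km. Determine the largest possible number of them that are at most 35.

Each value at 35 or below falls at least 84 − 35 = 49 short of the ceiling 84.
The ceiling total is 17 × 84 = 1428, and we need 1114, so at most ⌊(1428 − 1114)/49⌋ = 6 can be that low.
k = 6 is achieved by 6 values at 35 and 11 at 84, total 1134; lower one of the 84's by 20 (still > 35) to reach 1114.

6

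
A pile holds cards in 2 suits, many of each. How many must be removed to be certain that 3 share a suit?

5

In the worst case you draw 2 of each of the 2 suits: 2 × 2 = 4.
One more forces 3 of some suit, so 4 + 1 = 5.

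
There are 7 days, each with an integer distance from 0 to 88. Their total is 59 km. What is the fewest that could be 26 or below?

Each value above 26 is at least 27, contributing at least 27 − 0 = 27 above the floor 0.
The sum exceeds the floor total 0 by 59, so at most ⌊59/27⌋ = 2 exceed 26, and at least 5 are ≤ 26.
Exactly 5 works: 5 values at 0 and 2 at 27 total 54; raise one of the low values by 5 (still ≤ 26) to hit 59.

5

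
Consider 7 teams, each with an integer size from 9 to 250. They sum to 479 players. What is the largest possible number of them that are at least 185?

Suppose k of them are at least 185. Those contribute at least 185 each and the other 7 − k at least 9 each.
So the total is at least 185k + 9(7 − k) = 63 + 176k. This must be ≤ 479, giving k ≤ 2.
k = 2 is achieved by 2 values at 185 and 5 at 9, total 415; add 64 to one value (staying below 185) to reach 479.

2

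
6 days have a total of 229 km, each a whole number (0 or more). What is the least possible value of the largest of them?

If every one of the 6 were at most 38, the total would be at most 6 × 38 = 228 < 229.
Taking 5 copies of 38 and 1 copy of 39 gives exactly 229, so 39 is attained.

39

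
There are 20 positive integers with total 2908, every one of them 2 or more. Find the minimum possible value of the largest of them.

146

The average is 2908/20 > 145, so not all 20 can be 145 or less; the largest is ≥ 146.
Equality holds with 8 values of 146 and 12 values of 145.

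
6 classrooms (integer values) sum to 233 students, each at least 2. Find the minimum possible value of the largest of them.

Some value must be at least ⌈233/6⌉ = 39, since 6 × 38 = 228 < 233.
Equality holds with 5 values of 39 and 1 value of 38.

39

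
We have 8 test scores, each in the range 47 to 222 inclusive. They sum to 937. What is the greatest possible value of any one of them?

To make one score as large as possible, make the other 7 as small as possible.
The other 7 contribute at least 7 × 47 = 329, leaving at most 937 − 329 = 608.
But each score is capped at 222, so the maximum is 222.
Achievable: one at 222 and the other 7 totalling 715, which fits since 7 × 47 ≤ 715 ≤ 7 × 222.

222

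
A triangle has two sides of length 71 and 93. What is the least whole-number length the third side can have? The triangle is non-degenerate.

The third side must exceed |71 − 93| = 22.
The smallest integer above 22 is 23.

23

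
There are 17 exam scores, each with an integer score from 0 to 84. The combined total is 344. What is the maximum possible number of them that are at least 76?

If k of the values are ≥ 76, the total is ≥ 76k + 0(17 − k).
Setting 76k + 0(17 − k) ≤ 344 gives 76k ≤ 344, so k ≤ 4.
k = 4 is achieved by 4 values at 76 and 13 at 0, total 304; add 40 to one value (staying below 76) to reach 344.

4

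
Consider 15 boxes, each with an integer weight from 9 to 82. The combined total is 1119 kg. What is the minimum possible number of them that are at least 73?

4

Each value short of 73 is at most 72, costing at least 82 − 72 = 10 against the maximum total of 1230.
We can afford to lose at most 1230 − 1119 = 111, so at most ⌊111/10⌋ = 11 fall short, and at least 4 are ≥ 73.
Exactly 4 works: 4 values at 82 and 11 at 72 total 1120; lower one of the high values by 1 (still ≥ 73) to hit 1119.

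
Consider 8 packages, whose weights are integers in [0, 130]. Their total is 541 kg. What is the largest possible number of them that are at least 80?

With k values at 80 or above and the rest at least 0, the sum is at least 0 + 80k.
Since the sum is 541, we need 80k ≤ 541, i.e. k ≤ 6.
k = 6 is achieved by 6 values at 80 and 2 at 0, total 480; add 61 to one value (staying below 80) to reach 541.

6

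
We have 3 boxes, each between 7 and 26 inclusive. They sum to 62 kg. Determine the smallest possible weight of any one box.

10

To make one box as small as possible, make the other 2 as large as possible.
The other 2 contribute at most 2 × 26 = 52, leaving at least 62 − 52 = 10.
Since 10 ≥ 7, this is achievable: one at 10 and 2 at 26.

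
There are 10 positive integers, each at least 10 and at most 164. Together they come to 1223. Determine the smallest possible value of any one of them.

To make one integer as small as possible, make the other 9 as large as possible.
The other 9 can take up 9 × 164 = 1476 ≥ 1223 − 10, so one integer can sit at its floor of 10.
Achievable: one at 10 and the other 9 totalling 1213, which fits since 9 × 10 ≤ 1213 ≤ 9 × 164.

10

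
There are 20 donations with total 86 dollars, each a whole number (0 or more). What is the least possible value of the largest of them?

The average is 86/20 > 4, so not all 20 can be 4 or less; the largest is ≥ 5.
Achievable: 6 of them at 5 and 14 at 4 total 86.

5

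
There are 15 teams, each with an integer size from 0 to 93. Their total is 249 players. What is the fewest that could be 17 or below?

2

Each value above 17 is at least 18, contributing at least 18 − 0 = 18 above the floor 0.
The sum exceeds the floor total 0 by 249, so at most ⌊249/18⌋ = 13 exceed 17, and at least 2 are ≤ 17.
Exactly 2 works: 2 values at 0 and 13 at 18 total 234; raise one of the low values by 15 (still ≤ 17) to hit 249.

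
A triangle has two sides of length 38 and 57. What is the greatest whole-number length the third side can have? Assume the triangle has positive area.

The third side must be less than 38 + 57 = 95.
The largest integer below 95 is 94.

94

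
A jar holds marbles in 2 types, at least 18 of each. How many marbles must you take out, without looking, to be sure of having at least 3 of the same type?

5

You could draw 2 of every type without reaching 3 of any — 4 in all.
One more forces 3 of some type, so 4 + 1 = 5.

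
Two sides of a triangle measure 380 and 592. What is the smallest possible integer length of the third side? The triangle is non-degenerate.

213

The third side must exceed |380 − 592| = 212.
The smallest integer above 212 is 213.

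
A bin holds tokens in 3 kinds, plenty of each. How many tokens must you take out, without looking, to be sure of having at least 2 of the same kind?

In the worst case you draw 1 of each of the 3 kinds: 3 × 1 = 3.
One more forces 2 of some kind, so 3 + 1 = 4.

4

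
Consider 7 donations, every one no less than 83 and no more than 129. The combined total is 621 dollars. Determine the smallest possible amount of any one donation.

83

Minimizing one value means maximizing the remaining 6.
The other 6 can take up 6 × 129 = 774 ≥ 621 − 83, so one donation can sit at its floor of 83.
Achievable: one at 83 and the other 6 totalling 538, which fits since 6 × 83 ≤ 538 ≤ 6 × 129.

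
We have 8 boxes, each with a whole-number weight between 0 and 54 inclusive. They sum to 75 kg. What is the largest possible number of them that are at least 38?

1

With k values at 38 or above and the rest at least 0, the sum is at least 0 + 38k.
Since the sum is 75, we need 38k ≤ 75, i.e. k ≤ 1.
k = 1 is achieved by 1 value at 38 and 7 at 0, total 38; add 37 to one value (staying below 38) to reach 75.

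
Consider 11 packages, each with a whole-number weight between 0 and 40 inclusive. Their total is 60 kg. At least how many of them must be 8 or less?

5

Each value above 8 is at least 9, contributing at least 9 − 0 = 9 above the floor 0.
The sum exceeds the floor total 0 by 60, so at most ⌊60/9⌋ = 6 exceed 8, and at least 5 are ≤ 8.
Exactly 5 works: 5 values at 0 and 6 at 9 total 54; raise one of the low values by 6 (still ≤ 8) to hit 60.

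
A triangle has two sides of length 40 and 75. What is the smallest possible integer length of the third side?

36

The third side must exceed |40 − 75| = 35.
The smallest integer above 35 is 36.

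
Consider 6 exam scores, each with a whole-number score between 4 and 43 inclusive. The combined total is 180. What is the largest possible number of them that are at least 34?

Suppose k of them are at least 34. Those contribute at least 34 each and the other 6 − k at least 4 each.
So the total is at least 34k + 4(6 − k) = 24 + 30k. This must be ≤ 180, giving k ≤ 5.
k = 5 is achieved by 5 values at 34 and 1 at 4, total 174; add 6 to one value (staying below 34) to reach 180.

5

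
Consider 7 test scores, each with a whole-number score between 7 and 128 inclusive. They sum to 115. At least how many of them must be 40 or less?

6

If only k of them are at most 40, the other 7 − k are at least 41, so the total is at least (7 − k)·41 + k·7.
This is ≤ 115, so (7 − k)·41 + 7k ≤ 115, which gives k ≥ 6.
Exactly 6 works: 6 values at 7 and 1 at 41 total 83; raise one of the low values by 32 (still ≤ 40) to hit 115.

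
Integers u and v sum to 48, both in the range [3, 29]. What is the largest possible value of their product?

576

uv = u(48 − u) is maximized when u is as near 48/2 as the bounds allow.
Taking u = 24 and v = 24 (both in [3, 29]) gives uv = 576.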